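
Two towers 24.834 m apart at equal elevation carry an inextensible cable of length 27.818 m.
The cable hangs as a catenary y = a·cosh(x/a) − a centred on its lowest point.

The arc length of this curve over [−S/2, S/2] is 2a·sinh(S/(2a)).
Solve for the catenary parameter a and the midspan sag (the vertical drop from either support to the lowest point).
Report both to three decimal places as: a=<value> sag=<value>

a=14.881 sag=5.488

seed: a₀ = √(S³/(24(L−S))) = √(24.834³/(24·2.984)) = 14.623960
iter 1: u=0.849086  f(a)=+1.094e-01  f'(a)=-4.383e-01  a ← 14.623960 − (+1.094e-01/-4.383e-01) = 14.873637
iter 2: u=0.834833  f(a)=+2.865e-03  f'(a)=-4.156e-01  a ← 14.873637 − (+2.865e-03/-4.156e-01) = 14.880532
iter 3: u=0.834446  f(a)=+2.082e-06  f'(a)=-4.150e-01  a ← 14.880532 − (+2.082e-06/-4.150e-01) = 14.880537
iter 4: u=0.834446  f(a)=+1.094e-12  f'(a)=-4.150e-01  a ← 14.880537 − (+1.094e-12/-4.150e-01) = 14.880537
converged: |Δa| < 1e-12 after 4 iterations
sag = a·(cosh(S/(2a)) − 1) = 14.880537·(cosh(0.834446) − 1) = 5.488328
T_max/T_min = cosh(S/(2a)) = 1.368826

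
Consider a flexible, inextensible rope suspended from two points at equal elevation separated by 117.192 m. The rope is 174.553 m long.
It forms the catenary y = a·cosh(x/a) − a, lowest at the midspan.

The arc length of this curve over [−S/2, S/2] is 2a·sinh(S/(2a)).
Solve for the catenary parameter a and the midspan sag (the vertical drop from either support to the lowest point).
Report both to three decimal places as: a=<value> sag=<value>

a=36.465 sag=58.123

seed: a₀ = √(S³/(24(L−S))) = √(117.192³/(24·57.361)) = 34.192667
iter 1: u=1.713701  f(a)=+9.036e+00  f'(a)=-4.450e+00  a ← 34.192667 − (+9.036e+00/-4.450e+00) = 36.223481
iter 2: u=1.617625  f(a)=+8.676e-01  f'(a)=-3.633e+00  a ← 36.223481 − (+8.676e-01/-3.633e+00) = 36.462320
iter 3: u=1.607029  f(a)=+9.875e-03  f'(a)=-3.551e+00  a ← 36.462320 − (+9.875e-03/-3.551e+00) = 36.465101
iter 4: u=1.606906  f(a)=+1.311e-06  f'(a)=-3.550e+00  a ← 36.465101 − (+1.311e-06/-3.550e+00) = 36.465102
iter 5: u=1.606906  f(a)=+2.842e-14  f'(a)=-3.550e+00  a ← 36.465102 − (+2.842e-14/-3.550e+00) = 36.465102
converged: |Δa| < 1e-12 after 5 iterations
sag = a·(cosh(S/(2a)) − 1) = 36.465102·(cosh(1.606906) − 1) = 58.122906
T_max/T_min = cosh(S/(2a)) = 2.593932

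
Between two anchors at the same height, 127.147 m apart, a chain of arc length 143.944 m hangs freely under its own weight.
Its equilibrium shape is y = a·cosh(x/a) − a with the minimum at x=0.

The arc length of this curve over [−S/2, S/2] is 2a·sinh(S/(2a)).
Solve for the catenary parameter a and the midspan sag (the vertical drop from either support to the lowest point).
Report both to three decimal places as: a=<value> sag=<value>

a=72.780 sag=29.577

seed: a₀ = √(S³/(24(L−S))) = √(127.147³/(24·16.797)) = 71.406491
iter 1: u=0.890304  f(a)=+6.784e-01  f'(a)=-5.088e-01  a ← 71.406491 − (+6.784e-01/-5.088e-01) = 72.739769
iter 2: u=0.873985  f(a)=+1.947e-02  f'(a)=-4.800e-01  a ← 72.739769 − (+1.947e-02/-4.800e-01) = 72.780324
iter 3: u=0.873498  f(a)=+1.708e-05  f'(a)=-4.792e-01  a ← 72.780324 − (+1.708e-05/-4.792e-01) = 72.780360
iter 4: u=0.873498  f(a)=+1.316e-11  f'(a)=-4.792e-01  a ← 72.780360 − (+1.316e-11/-4.792e-01) = 72.780360
converged: |Δa| < 1e-12 after 4 iterations
sag = a·(cosh(S/(2a)) − 1) = 72.780360·(cosh(0.873498) − 1) = 29.576611
T_max/T_min = cosh(S/(2a)) = 1.406382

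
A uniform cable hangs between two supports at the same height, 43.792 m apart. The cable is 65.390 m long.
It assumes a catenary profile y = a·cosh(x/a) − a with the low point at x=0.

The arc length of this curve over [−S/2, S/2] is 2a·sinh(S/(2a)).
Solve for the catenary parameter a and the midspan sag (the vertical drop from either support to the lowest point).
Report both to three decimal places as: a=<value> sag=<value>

a=13.580 sag=21.823

seed: a₀ = √(S³/(24(L−S))) = √(43.792³/(24·21.598)) = 12.728575
iter 1: u=1.720224  f(a)=+3.430e+00  f'(a)=-4.510e+00  a ← 12.728575 − (+3.430e+00/-4.510e+00) = 13.489166
iter 2: u=1.623229  f(a)=+3.315e-01  f'(a)=-3.677e+00  a ← 13.489166 − (+3.315e-01/-3.677e+00) = 13.579328
iter 3: u=1.612451  f(a)=+3.828e-03  f'(a)=-3.592e+00  a ← 13.579328 − (+3.828e-03/-3.592e+00) = 13.580393
iter 4: u=1.612324  f(a)=+5.233e-07  f'(a)=-3.591e+00  a ← 13.580393 − (+5.233e-07/-3.591e+00) = 13.580393
iter 5: u=1.612324  f(a)=+2.842e-14  f'(a)=-3.591e+00  a ← 13.580393 − (+2.842e-14/-3.591e+00) = 13.580393
converged: |Δa| < 1e-12 after 5 iterations
sag = a·(cosh(S/(2a)) − 1) = 13.580393·(cosh(1.612324) − 1) = 21.822857
T_max/T_min = cosh(S/(2a)) = 2.606938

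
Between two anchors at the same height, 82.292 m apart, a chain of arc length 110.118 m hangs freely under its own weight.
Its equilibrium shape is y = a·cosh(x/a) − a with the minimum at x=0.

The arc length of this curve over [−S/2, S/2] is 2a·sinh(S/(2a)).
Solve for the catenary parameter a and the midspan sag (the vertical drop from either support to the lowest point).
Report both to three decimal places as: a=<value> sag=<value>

seed: a₀ = √(S³/(24(L−S))) = √(82.292³/(24·27.826)) = 28.887198
iter 1: u=1.424368  f(a)=+2.963e+00  f'(a)=-2.347e+00  a ← 28.887198 − (+2.963e+00/-2.347e+00) = 30.149757
iter 2: u=1.364721  f(a)=+2.053e-01  f'(a)=-2.032e+00  a ← 30.149757 − (+2.053e-01/-2.032e+00) = 30.250811
iter 3: u=1.360162  f(a)=+1.148e-03  f'(a)=-2.009e+00  a ← 30.250811 − (+1.148e-03/-2.009e+00) = 30.251383
iter 4: u=1.360136  f(a)=+3.636e-08  f'(a)=-2.009e+00  a ← 30.251383 − (+3.636e-08/-2.009e+00) = 30.251383
iter 5: u=1.360136  f(a)=-1.421e-14  f'(a)=-2.009e+00  a ← 30.251383 − (-1.421e-14/-2.009e+00) = 30.251383
converged: |Δa| < 1e-12 after 5 iterations
sag = a·(cosh(S/(2a)) − 1) = 30.251383·(cosh(1.360136) − 1) = 32.570903
T_max/T_min = cosh(S/(2a)) = 2.076675

a=30.251 sag=32.571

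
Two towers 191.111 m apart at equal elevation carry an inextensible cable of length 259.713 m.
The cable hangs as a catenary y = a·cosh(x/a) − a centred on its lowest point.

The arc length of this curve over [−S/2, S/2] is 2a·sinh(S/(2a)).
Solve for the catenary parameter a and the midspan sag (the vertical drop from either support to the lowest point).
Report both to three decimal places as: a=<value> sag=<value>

seed: a₀ = √(S³/(24(L−S))) = √(191.111³/(24·68.602)) = 65.111023
iter 1: u=1.467578  f(a)=+7.778e+00  f'(a)=-2.597e+00  a ← 65.111023 − (+7.778e+00/-2.597e+00) = 68.105570
iter 2: u=1.403050  f(a)=+5.688e-01  f'(a)=-2.230e+00  a ← 68.105570 − (+5.688e-01/-2.230e+00) = 68.360602
iter 3: u=1.397815  f(a)=+3.572e-03  f'(a)=-2.202e+00  a ← 68.360602 − (+3.572e-03/-2.202e+00) = 68.362224
iter 4: u=1.397782  f(a)=+1.428e-07  f'(a)=-2.202e+00  a ← 68.362224 − (+1.428e-07/-2.202e+00) = 68.362224
iter 5: u=1.397782  f(a)=+5.684e-14  f'(a)=-2.202e+00  a ← 68.362224 − (+5.684e-14/-2.202e+00) = 68.362224
converged: |Δa| < 1e-12 after 5 iterations
sag = a·(cosh(S/(2a)) − 1) = 68.362224·(cosh(1.397782) − 1) = 78.389622
T_max/T_min = cosh(S/(2a)) = 2.146680

a=68.362 sag=78.390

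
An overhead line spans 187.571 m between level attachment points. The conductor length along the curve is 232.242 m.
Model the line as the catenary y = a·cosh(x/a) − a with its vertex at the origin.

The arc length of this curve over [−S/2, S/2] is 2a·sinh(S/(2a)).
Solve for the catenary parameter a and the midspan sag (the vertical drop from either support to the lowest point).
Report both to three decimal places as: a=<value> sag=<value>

a=81.118 sag=60.530

seed: a₀ = √(S³/(24(L−S))) = √(187.571³/(24·44.671)) = 78.456708
iter 1: u=1.195379  f(a)=+3.302e+00  f'(a)=-1.310e+00  a ← 78.456708 − (+3.302e+00/-1.310e+00) = 80.977613
iter 2: u=1.158166  f(a)=+1.658e-01  f'(a)=-1.181e+00  a ← 80.977613 − (+1.658e-01/-1.181e+00) = 81.117991
iter 3: u=1.156162  f(a)=+4.672e-04  f'(a)=-1.175e+00  a ← 81.117991 − (+4.672e-04/-1.175e+00) = 81.118389
iter 4: u=1.156156  f(a)=+3.731e-09  f'(a)=-1.175e+00  a ← 81.118389 − (+3.731e-09/-1.175e+00) = 81.118389
iter 5: u=1.156156  f(a)=+0.000e+00  f'(a)=-1.175e+00  a ← 81.118389 − (+0.000e+00/-1.175e+00) = 81.118389
converged: |Δa| < 1e-12 after 5 iterations
sag = a·(cosh(S/(2a)) − 1) = 81.118389·(cosh(1.156156) − 1) = 60.530048
T_max/T_min = cosh(S/(2a)) = 1.746194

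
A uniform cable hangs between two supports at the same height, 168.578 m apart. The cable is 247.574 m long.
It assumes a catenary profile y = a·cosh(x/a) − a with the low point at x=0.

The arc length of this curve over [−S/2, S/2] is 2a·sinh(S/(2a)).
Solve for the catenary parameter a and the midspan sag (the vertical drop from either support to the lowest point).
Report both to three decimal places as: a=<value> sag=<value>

a=53.479 sag=81.366

seed: a₀ = √(S³/(24(L−S))) = √(168.578³/(24·78.996)) = 50.268181
iter 1: u=1.676786  f(a)=+1.188e+01  f'(a)=-4.120e+00  a ← 50.268181 − (+1.188e+01/-4.120e+00) = 53.151196
iter 2: u=1.585835  f(a)=+1.099e+00  f'(a)=-3.390e+00  a ← 53.151196 − (+1.099e+00/-3.390e+00) = 53.475216
iter 3: u=1.576226  f(a)=+1.151e-02  f'(a)=-3.320e+00  a ← 53.475216 − (+1.151e-02/-3.320e+00) = 53.478684
iter 4: u=1.576123  f(a)=+1.293e-06  f'(a)=-3.319e+00  a ← 53.478684 − (+1.293e-06/-3.319e+00) = 53.478684
iter 5: u=1.576123  f(a)=-2.842e-14  f'(a)=-3.319e+00  a ← 53.478684 − (-2.842e-14/-3.319e+00) = 53.478684
converged: |Δa| < 1e-12 after 5 iterations
sag = a·(cosh(S/(2a)) − 1) = 53.478684·(cosh(1.576123) − 1) = 81.366379
T_max/T_min = cosh(S/(2a)) = 2.521473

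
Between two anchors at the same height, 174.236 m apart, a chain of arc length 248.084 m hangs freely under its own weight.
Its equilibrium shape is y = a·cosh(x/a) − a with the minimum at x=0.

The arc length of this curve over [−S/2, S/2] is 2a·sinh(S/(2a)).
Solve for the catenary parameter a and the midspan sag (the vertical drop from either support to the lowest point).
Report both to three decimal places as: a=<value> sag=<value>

seed: a₀ = √(S³/(24(L−S))) = √(174.236³/(24·73.848)) = 54.630082
iter 1: u=1.594689  f(a)=+9.979e+00  f'(a)=-3.457e+00  a ← 54.630082 − (+9.979e+00/-3.457e+00) = 57.517053
iter 2: u=1.514646  f(a)=+8.456e-01  f'(a)=-2.893e+00  a ← 57.517053 − (+8.456e-01/-2.893e+00) = 57.809302
iter 3: u=1.506989  f(a)=+7.314e-03  f'(a)=-2.844e+00  a ← 57.809302 − (+7.314e-03/-2.844e+00) = 57.811874
iter 4: u=1.506922  f(a)=+5.577e-07  f'(a)=-2.843e+00  a ← 57.811874 − (+5.577e-07/-2.843e+00) = 57.811875
iter 5: u=1.506922  f(a)=+5.684e-14  f'(a)=-2.843e+00  a ← 57.811875 − (+5.684e-14/-2.843e+00) = 57.811875
converged: |Δa| < 1e-12 after 5 iterations
sag = a·(cosh(S/(2a)) − 1) = 57.811875·(cosh(1.506922) − 1) = 79.040713
T_max/T_min = cosh(S/(2a)) = 2.367205

a=57.812 sag=79.041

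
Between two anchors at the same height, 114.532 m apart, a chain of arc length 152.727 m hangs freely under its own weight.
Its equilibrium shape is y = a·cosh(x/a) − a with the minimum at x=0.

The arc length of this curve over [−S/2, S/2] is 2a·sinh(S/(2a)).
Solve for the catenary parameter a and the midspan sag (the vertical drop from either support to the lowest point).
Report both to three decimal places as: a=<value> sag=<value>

seed: a₀ = √(S³/(24(L−S))) = √(114.532³/(24·38.195)) = 40.483811
iter 1: u=1.414541  f(a)=+4.008e+00  f'(a)=-2.292e+00  a ← 40.483811 − (+4.008e+00/-2.292e+00) = 42.232332
iter 2: u=1.355975  f(a)=+2.743e-01  f'(a)=-1.989e+00  a ← 42.232332 − (+2.743e-01/-1.989e+00) = 42.370286
iter 3: u=1.351560  f(a)=+1.493e-03  f'(a)=-1.967e+00  a ← 42.370286 − (+1.493e-03/-1.967e+00) = 42.371045
iter 4: u=1.351536  f(a)=+4.480e-08  f'(a)=-1.967e+00  a ← 42.371045 − (+4.480e-08/-1.967e+00) = 42.371045
iter 5: u=1.351536  f(a)=-5.684e-14  f'(a)=-1.967e+00  a ← 42.371045 − (-5.684e-14/-1.967e+00) = 42.371045
converged: |Δa| < 1e-12 after 5 iterations
sag = a·(cosh(S/(2a)) − 1) = 42.371045·(cosh(1.351536) − 1) = 44.959875
T_max/T_min = cosh(S/(2a)) = 2.061099

a=42.371 sag=44.960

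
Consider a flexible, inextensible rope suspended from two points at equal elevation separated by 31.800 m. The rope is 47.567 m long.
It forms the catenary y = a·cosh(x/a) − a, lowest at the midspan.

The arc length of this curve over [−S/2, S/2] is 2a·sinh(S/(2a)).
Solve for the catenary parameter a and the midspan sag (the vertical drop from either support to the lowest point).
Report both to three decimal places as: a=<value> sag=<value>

seed: a₀ = √(S³/(24(L−S))) = √(31.800³/(24·15.767)) = 9.218506
iter 1: u=1.724791  f(a)=+2.518e+00  f'(a)=-4.553e+00  a ← 9.218506 − (+2.518e+00/-4.553e+00) = 9.771687
iter 2: u=1.627150  f(a)=+2.445e-01  f'(a)=-3.708e+00  a ← 9.771687 − (+2.445e-01/-3.708e+00) = 9.837626
iter 3: u=1.616244  f(a)=+2.852e-03  f'(a)=-3.622e+00  a ← 9.837626 − (+2.852e-03/-3.622e+00) = 9.838413
iter 4: u=1.616114  f(a)=+3.979e-07  f'(a)=-3.621e+00  a ← 9.838413 − (+3.979e-07/-3.621e+00) = 9.838413
iter 5: u=1.616114  f(a)=+1.421e-14  f'(a)=-3.621e+00  a ← 9.838413 − (+1.421e-14/-3.621e+00) = 9.838413
converged: |Δa| < 1e-12 after 5 iterations
sag = a·(cosh(S/(2a)) − 1) = 9.838413·(cosh(1.616114) − 1) = 15.899676
T_max/T_min = cosh(S/(2a)) = 2.616081

a=9.838 sag=15.900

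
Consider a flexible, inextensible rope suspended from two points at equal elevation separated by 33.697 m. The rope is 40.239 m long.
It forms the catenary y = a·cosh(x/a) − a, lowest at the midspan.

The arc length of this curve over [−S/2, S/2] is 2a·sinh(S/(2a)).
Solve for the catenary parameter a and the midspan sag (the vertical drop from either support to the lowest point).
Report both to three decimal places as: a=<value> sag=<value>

seed: a₀ = √(S³/(24(L−S))) = √(33.697³/(24·6.542)) = 15.610829
iter 1: u=1.079283  f(a)=+3.918e-01  f'(a)=-9.399e-01  a ← 15.610829 − (+3.918e-01/-9.399e-01) = 16.027635
iter 2: u=1.051216  f(a)=+1.624e-02  f'(a)=-8.635e-01  a ← 16.027635 − (+1.624e-02/-8.635e-01) = 16.046441
iter 3: u=1.049984  f(a)=+3.057e-05  f'(a)=-8.602e-01  a ← 16.046441 − (+3.057e-05/-8.602e-01) = 16.046477
iter 4: u=1.049981  f(a)=+1.088e-10  f'(a)=-8.602e-01  a ← 16.046477 − (+1.088e-10/-8.602e-01) = 16.046477
iter 5: u=1.049981  f(a)=+0.000e+00  f'(a)=-8.602e-01  a ← 16.046477 − (+0.000e+00/-8.602e-01) = 16.046477
converged: |Δa| < 1e-12 after 5 iterations
sag = a·(cosh(S/(2a)) − 1) = 16.046477·(cosh(1.049981) − 1) = 9.688396
T_max/T_min = cosh(S/(2a)) = 1.603771

a=16.046 sag=9.688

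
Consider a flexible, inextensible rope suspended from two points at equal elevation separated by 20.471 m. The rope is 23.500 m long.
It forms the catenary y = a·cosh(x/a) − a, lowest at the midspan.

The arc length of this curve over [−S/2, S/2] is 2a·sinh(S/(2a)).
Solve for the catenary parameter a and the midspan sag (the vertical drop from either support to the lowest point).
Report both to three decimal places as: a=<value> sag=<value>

a=11.096 sag=5.065

seed: a₀ = √(S³/(24(L−S))) = √(20.471³/(24·3.029)) = 10.863089
iter 1: u=0.942227  f(a)=+1.373e-01  f'(a)=-6.088e-01  a ← 10.863089 − (+1.373e-01/-6.088e-01) = 11.088679
iter 2: u=0.923059  f(a)=+4.395e-03  f'(a)=-5.704e-01  a ← 11.088679 − (+4.395e-03/-5.704e-01) = 11.096384
iter 3: u=0.922418  f(a)=+4.829e-06  f'(a)=-5.691e-01  a ← 11.096384 − (+4.829e-06/-5.691e-01) = 11.096393
iter 4: u=0.922417  f(a)=+5.844e-12  f'(a)=-5.691e-01  a ← 11.096393 − (+5.844e-12/-5.691e-01) = 11.096393
converged: |Δa| < 1e-12 after 4 iterations
sag = a·(cosh(S/(2a)) − 1) = 11.096393·(cosh(0.922417) − 1) = 5.065056
T_max/T_min = cosh(S/(2a)) = 1.456460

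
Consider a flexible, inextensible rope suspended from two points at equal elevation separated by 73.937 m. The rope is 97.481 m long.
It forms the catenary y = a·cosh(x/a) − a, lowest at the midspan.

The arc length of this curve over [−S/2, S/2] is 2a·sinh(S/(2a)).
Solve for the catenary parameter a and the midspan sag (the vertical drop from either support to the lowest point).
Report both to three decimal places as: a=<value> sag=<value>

a=27.939 sag=28.241

seed: a₀ = √(S³/(24(L−S))) = √(73.937³/(24·23.544)) = 26.745270
iter 1: u=1.382244  f(a)=+2.354e+00  f'(a)=-2.121e+00  a ← 26.745270 − (+2.354e+00/-2.121e+00) = 27.855353
iter 2: u=1.327160  f(a)=+1.545e-01  f'(a)=-1.851e+00  a ← 27.855353 − (+1.545e-01/-1.851e+00) = 27.938837
iter 3: u=1.323194  f(a)=+7.689e-04  f'(a)=-1.832e+00  a ← 27.938837 − (+7.689e-04/-1.832e+00) = 27.939257
iter 4: u=1.323174  f(a)=+1.925e-08  f'(a)=-1.832e+00  a ← 27.939257 − (+1.925e-08/-1.832e+00) = 27.939257
iter 5: u=1.323174  f(a)=-1.421e-14  f'(a)=-1.832e+00  a ← 27.939257 − (-1.421e-14/-1.832e+00) = 27.939257
converged: |Δa| < 1e-12 after 5 iterations
sag = a·(cosh(S/(2a)) − 1) = 27.939257·(cosh(1.323174) − 1) = 28.241153
T_max/T_min = cosh(S/(2a)) = 2.010805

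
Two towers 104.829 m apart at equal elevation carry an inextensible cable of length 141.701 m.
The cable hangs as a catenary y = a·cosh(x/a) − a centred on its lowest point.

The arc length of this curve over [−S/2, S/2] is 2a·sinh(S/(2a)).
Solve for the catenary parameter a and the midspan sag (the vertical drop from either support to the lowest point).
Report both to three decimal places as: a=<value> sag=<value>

seed: a₀ = √(S³/(24(L−S))) = √(104.829³/(24·36.872)) = 36.080138
iter 1: u=1.452724  f(a)=+4.092e+00  f'(a)=-2.509e+00  a ← 36.080138 − (+4.092e+00/-2.509e+00) = 37.711070
iter 2: u=1.389897  f(a)=+2.938e-01  f'(a)=-2.161e+00  a ← 37.711070 − (+2.938e-01/-2.161e+00) = 37.847064
iter 3: u=1.384903  f(a)=+1.774e-03  f'(a)=-2.135e+00  a ← 37.847064 − (+1.774e-03/-2.135e+00) = 37.847895
iter 4: u=1.384872  f(a)=+6.552e-08  f'(a)=-2.134e+00  a ← 37.847895 − (+6.552e-08/-2.134e+00) = 37.847895
iter 5: u=1.384872  f(a)=+0.000e+00  f'(a)=-2.134e+00  a ← 37.847895 − (+0.000e+00/-2.134e+00) = 37.847895
converged: |Δa| < 1e-12 after 5 iterations
sag = a·(cosh(S/(2a)) − 1) = 37.847895·(cosh(1.384872) − 1) = 42.478044
T_max/T_min = cosh(S/(2a)) = 2.122336

a=37.848 sag=42.478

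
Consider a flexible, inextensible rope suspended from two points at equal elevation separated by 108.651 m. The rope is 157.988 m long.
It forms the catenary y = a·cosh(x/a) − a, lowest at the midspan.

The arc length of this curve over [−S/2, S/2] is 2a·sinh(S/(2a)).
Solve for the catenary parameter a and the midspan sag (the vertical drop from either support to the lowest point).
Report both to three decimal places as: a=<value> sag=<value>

a=34.955 sag=51.428

seed: a₀ = √(S³/(24(L−S))) = √(108.651³/(24·49.337)) = 32.912328
iter 1: u=1.650613  f(a)=+7.174e+00  f'(a)=-3.899e+00  a ← 32.912328 − (+7.174e+00/-3.899e+00) = 34.752475
iter 2: u=1.563212  f(a)=+6.456e-01  f'(a)=-3.226e+00  a ← 34.752475 − (+6.456e-01/-3.226e+00) = 34.952619
iter 3: u=1.554261  f(a)=+6.371e-03  f'(a)=-3.162e+00  a ← 34.952619 − (+6.371e-03/-3.162e+00) = 34.954634
iter 4: u=1.554172  f(a)=+6.339e-07  f'(a)=-3.162e+00  a ← 34.954634 − (+6.339e-07/-3.162e+00) = 34.954634
iter 5: u=1.554172  f(a)=+0.000e+00  f'(a)=-3.162e+00  a ← 34.954634 − (+0.000e+00/-3.162e+00) = 34.954634
converged: |Δa| < 1e-12 after 5 iterations
sag = a·(cosh(S/(2a)) − 1) = 34.954634·(cosh(1.554172) − 1) = 51.427531
T_max/T_min = cosh(S/(2a)) = 2.471265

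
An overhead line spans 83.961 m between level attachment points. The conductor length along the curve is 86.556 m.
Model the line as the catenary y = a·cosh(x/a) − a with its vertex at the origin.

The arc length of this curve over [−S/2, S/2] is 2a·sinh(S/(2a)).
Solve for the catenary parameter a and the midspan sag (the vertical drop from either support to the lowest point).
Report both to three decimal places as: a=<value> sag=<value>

a=97.935 sag=9.136

seed: a₀ = √(S³/(24(L−S))) = √(83.961³/(24·2.595)) = 97.485967
iter 1: u=0.430631  f(a)=+2.417e-02  f'(a)=-5.423e-02  a ← 97.485967 − (+2.417e-02/-5.423e-02) = 97.931601
iter 2: u=0.428672  f(a)=+1.667e-04  f'(a)=-5.349e-02  a ← 97.931601 − (+1.667e-04/-5.349e-02) = 97.934718
iter 3: u=0.428658  f(a)=+8.057e-09  f'(a)=-5.348e-02  a ← 97.934718 − (+8.057e-09/-5.348e-02) = 97.934718
iter 4: u=0.428658  f(a)=+1.421e-14  f'(a)=-5.348e-02  a ← 97.934718 − (+1.421e-14/-5.348e-02) = 97.934718
converged: |Δa| < 1e-12 after 4 iterations
sag = a·(cosh(S/(2a)) − 1) = 97.934718·(cosh(0.428658) − 1) = 9.136260
T_max/T_min = cosh(S/(2a)) = 1.093289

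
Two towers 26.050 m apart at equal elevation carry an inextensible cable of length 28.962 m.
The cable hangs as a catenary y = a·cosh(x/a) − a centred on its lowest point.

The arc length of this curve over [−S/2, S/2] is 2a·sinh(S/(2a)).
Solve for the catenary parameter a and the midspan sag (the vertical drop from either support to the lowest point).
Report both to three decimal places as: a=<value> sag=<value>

seed: a₀ = √(S³/(24(L−S))) = √(26.050³/(24·2.912)) = 15.904143
iter 1: u=0.818969  f(a)=+9.923e-02  f'(a)=-3.914e-01  a ← 15.904143 − (+9.923e-02/-3.914e-01) = 16.157700
iter 2: u=0.806117  f(a)=+2.423e-03  f'(a)=-3.724e-01  a ← 16.157700 − (+2.423e-03/-3.724e-01) = 16.164205
iter 3: u=0.805793  f(a)=+1.524e-06  f'(a)=-3.720e-01  a ← 16.164205 − (+1.524e-06/-3.720e-01) = 16.164209
iter 4: u=0.805793  f(a)=+6.004e-13  f'(a)=-3.720e-01  a ← 16.164209 − (+6.004e-13/-3.720e-01) = 16.164209
converged: |Δa| < 1e-12 after 4 iterations
sag = a·(cosh(S/(2a)) − 1) = 16.164209·(cosh(0.805793) − 1) = 5.537888
T_max/T_min = cosh(S/(2a)) = 1.342602

a=16.164 sag=5.538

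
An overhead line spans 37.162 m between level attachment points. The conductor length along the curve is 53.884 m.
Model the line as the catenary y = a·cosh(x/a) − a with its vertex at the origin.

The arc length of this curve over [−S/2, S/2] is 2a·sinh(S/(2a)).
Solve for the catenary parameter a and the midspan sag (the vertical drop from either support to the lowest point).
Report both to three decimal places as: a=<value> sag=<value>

a=12.004 sag=17.491

seed: a₀ = √(S³/(24(L−S))) = √(37.162³/(24·16.722)) = 11.308341
iter 1: u=1.643123  f(a)=+2.408e+00  f'(a)=-3.837e+00  a ← 11.308341 − (+2.408e+00/-3.837e+00) = 11.935940
iter 2: u=1.556727  f(a)=+2.150e-01  f'(a)=-3.180e+00  a ← 11.935940 − (+2.150e-01/-3.180e+00) = 12.003557
iter 3: u=1.547958  f(a)=+2.085e-03  f'(a)=-3.118e+00  a ← 12.003557 − (+2.085e-03/-3.118e+00) = 12.004226
iter 4: u=1.547872  f(a)=+2.003e-07  f'(a)=-3.118e+00  a ← 12.004226 − (+2.003e-07/-3.118e+00) = 12.004226
iter 5: u=1.547872  f(a)=+0.000e+00  f'(a)=-3.118e+00  a ← 12.004226 − (+0.000e+00/-3.118e+00) = 12.004226
converged: |Δa| < 1e-12 after 5 iterations
sag = a·(cosh(S/(2a)) − 1) = 12.004226·(cosh(1.547872) − 1) = 17.491075
T_max/T_min = cosh(S/(2a)) = 2.457076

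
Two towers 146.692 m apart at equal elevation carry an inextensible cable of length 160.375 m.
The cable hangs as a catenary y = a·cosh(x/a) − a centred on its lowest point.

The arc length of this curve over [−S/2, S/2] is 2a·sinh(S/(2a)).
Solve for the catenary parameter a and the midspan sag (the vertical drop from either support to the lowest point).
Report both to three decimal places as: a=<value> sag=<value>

a=99.385 sag=28.315

seed: a₀ = √(S³/(24(L−S))) = √(146.692³/(24·13.683)) = 98.042271
iter 1: u=0.748106  f(a)=+3.880e-01  f'(a)=-2.951e-01  a ← 98.042271 − (+3.880e-01/-2.951e-01) = 99.357369
iter 2: u=0.738204  f(a)=+7.946e-03  f'(a)=-2.831e-01  a ← 99.357369 − (+7.946e-03/-2.831e-01) = 99.385436
iter 3: u=0.737995  f(a)=+3.486e-06  f'(a)=-2.828e-01  a ← 99.385436 − (+3.486e-06/-2.828e-01) = 99.385449
iter 4: u=0.737995  f(a)=+7.105e-13  f'(a)=-2.828e-01  a ← 99.385449 − (+7.105e-13/-2.828e-01) = 99.385449
converged: |Δa| < 1e-12 after 4 iterations
sag = a·(cosh(S/(2a)) − 1) = 99.385449·(cosh(0.737995) − 1) = 28.315384
T_max/T_min = cosh(S/(2a)) = 1.284905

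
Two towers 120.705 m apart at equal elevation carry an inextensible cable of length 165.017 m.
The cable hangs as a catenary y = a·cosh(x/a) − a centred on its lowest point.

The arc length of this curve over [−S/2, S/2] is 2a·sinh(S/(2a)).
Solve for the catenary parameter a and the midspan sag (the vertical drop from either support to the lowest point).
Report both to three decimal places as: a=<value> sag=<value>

a=42.738 sag=50.182

seed: a₀ = √(S³/(24(L−S))) = √(120.705³/(24·44.312)) = 40.665077
iter 1: u=1.484136  f(a)=+5.144e+00  f'(a)=-2.699e+00  a ← 40.665077 − (+5.144e+00/-2.699e+00) = 42.571199
iter 2: u=1.417684  f(a)=+3.838e-01  f'(a)=-2.310e+00  a ← 42.571199 − (+3.838e-01/-2.310e+00) = 42.737365
iter 3: u=1.412172  f(a)=+2.517e-03  f'(a)=-2.280e+00  a ← 42.737365 − (+2.517e-03/-2.280e+00) = 42.738469
iter 4: u=1.412135  f(a)=+1.099e-07  f'(a)=-2.279e+00  a ← 42.738469 − (+1.099e-07/-2.279e+00) = 42.738469
iter 5: u=1.412135  f(a)=+0.000e+00  f'(a)=-2.279e+00  a ← 42.738469 − (+0.000e+00/-2.279e+00) = 42.738469
converged: |Δa| < 1e-12 after 5 iterations
sag = a·(cosh(S/(2a)) − 1) = 42.738469·(cosh(1.412135) − 1) = 50.182085
T_max/T_min = cosh(S/(2a)) = 2.174167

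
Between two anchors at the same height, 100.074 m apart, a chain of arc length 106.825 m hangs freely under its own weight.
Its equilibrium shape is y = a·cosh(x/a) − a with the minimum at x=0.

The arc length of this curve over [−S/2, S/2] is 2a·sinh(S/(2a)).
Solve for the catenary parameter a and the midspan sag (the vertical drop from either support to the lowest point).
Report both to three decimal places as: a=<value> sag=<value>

seed: a₀ = √(S³/(24(L−S))) = √(100.074³/(24·6.751)) = 78.648820
iter 1: u=0.636208  f(a)=+1.380e-01  f'(a)=-1.787e-01  a ← 78.648820 − (+1.380e-01/-1.787e-01) = 79.420685
iter 2: u=0.630025  f(a)=+2.057e-03  f'(a)=-1.734e-01  a ← 79.420685 − (+2.057e-03/-1.734e-01) = 79.432546
iter 3: u=0.629931  f(a)=+4.728e-07  f'(a)=-1.734e-01  a ← 79.432546 − (+4.728e-07/-1.734e-01) = 79.432549
iter 4: u=0.629931  f(a)=+2.842e-14  f'(a)=-1.733e-01  a ← 79.432549 − (+2.842e-14/-1.733e-01) = 79.432549
converged: |Δa| < 1e-12 after 4 iterations
sag = a·(cosh(S/(2a)) − 1) = 79.432549·(cosh(0.629931) − 1) = 16.288008
T_max/T_min = cosh(S/(2a)) = 1.205055

a=79.433 sag=16.288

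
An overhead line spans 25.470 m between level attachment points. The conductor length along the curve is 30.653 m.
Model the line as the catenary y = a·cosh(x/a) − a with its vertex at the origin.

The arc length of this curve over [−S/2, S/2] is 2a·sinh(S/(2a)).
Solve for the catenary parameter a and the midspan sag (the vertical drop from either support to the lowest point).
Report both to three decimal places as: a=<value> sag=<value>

seed: a₀ = √(S³/(24(L−S))) = √(25.470³/(24·5.183)) = 11.525166
iter 1: u=1.104973  f(a)=+3.258e-01  f'(a)=-1.014e+00  a ← 11.525166 − (+3.258e-01/-1.014e+00) = 11.846394
iter 2: u=1.075011  f(a)=+1.412e-02  f'(a)=-9.280e-01  a ← 11.846394 − (+1.412e-02/-9.280e-01) = 11.861606
iter 3: u=1.073632  f(a)=+2.917e-05  f'(a)=-9.241e-01  a ← 11.861606 − (+2.917e-05/-9.241e-01) = 11.861638
iter 4: u=1.073629  f(a)=+1.251e-10  f'(a)=-9.241e-01  a ← 11.861638 − (+1.251e-10/-9.241e-01) = 11.861638
iter 5: u=1.073629  f(a)=-3.553e-15  f'(a)=-9.241e-01  a ← 11.861638 − (-3.553e-15/-9.241e-01) = 11.861638
converged: |Δa| < 1e-12 after 5 iterations
sag = a·(cosh(S/(2a)) − 1) = 11.861638·(cosh(1.073629) − 1) = 7.518766
T_max/T_min = cosh(S/(2a)) = 1.633873

a=11.862 sag=7.519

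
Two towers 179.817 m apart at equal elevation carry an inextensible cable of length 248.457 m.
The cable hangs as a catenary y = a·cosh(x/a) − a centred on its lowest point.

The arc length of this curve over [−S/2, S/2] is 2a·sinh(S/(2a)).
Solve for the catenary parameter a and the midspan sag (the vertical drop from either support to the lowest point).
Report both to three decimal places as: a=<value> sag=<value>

a=62.550 sag=76.537

seed: a₀ = √(S³/(24(L−S))) = √(179.817³/(24·68.640)) = 59.408948
iter 1: u=1.513383  f(a)=+8.303e+00  f'(a)=-2.885e+00  a ← 59.408948 − (+8.303e+00/-2.885e+00) = 62.286749
iter 2: u=1.443461  f(a)=+6.414e-01  f'(a)=-2.455e+00  a ← 62.286749 − (+6.414e-01/-2.455e+00) = 62.548010
iter 3: u=1.437432  f(a)=+4.536e-03  f'(a)=-2.421e+00  a ← 62.548010 − (+4.536e-03/-2.421e+00) = 62.549885
iter 4: u=1.437389  f(a)=+2.304e-07  f'(a)=-2.420e+00  a ← 62.549885 − (+2.304e-07/-2.420e+00) = 62.549885
iter 5: u=1.437389  f(a)=+2.842e-14  f'(a)=-2.420e+00  a ← 62.549885 − (+2.842e-14/-2.420e+00) = 62.549885
converged: |Δa| < 1e-12 after 5 iterations
sag = a·(cosh(S/(2a)) − 1) = 62.549885·(cosh(1.437389) − 1) = 76.537168
T_max/T_min = cosh(S/(2a)) = 2.223618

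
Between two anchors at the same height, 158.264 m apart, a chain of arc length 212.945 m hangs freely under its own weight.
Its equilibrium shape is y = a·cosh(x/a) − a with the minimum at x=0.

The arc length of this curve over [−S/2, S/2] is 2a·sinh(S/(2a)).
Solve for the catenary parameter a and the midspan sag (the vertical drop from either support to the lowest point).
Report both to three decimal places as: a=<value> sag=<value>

a=57.609 sag=63.450

seed: a₀ = √(S³/(24(L−S))) = √(158.264³/(24·54.681)) = 54.960334
iter 1: u=1.439802  f(a)=+5.956e+00  f'(a)=-2.434e+00  a ← 54.960334 − (+5.956e+00/-2.434e+00) = 57.407147
iter 2: u=1.378435  f(a)=+4.208e-01  f'(a)=-2.101e+00  a ← 57.407147 − (+4.208e-01/-2.101e+00) = 57.607421
iter 3: u=1.373642  f(a)=+2.454e-03  f'(a)=-2.077e+00  a ← 57.607421 − (+2.454e-03/-2.077e+00) = 57.608603
iter 4: u=1.373614  f(a)=+8.453e-08  f'(a)=-2.077e+00  a ← 57.608603 − (+8.453e-08/-2.077e+00) = 57.608603
iter 5: u=1.373614  f(a)=+2.842e-14  f'(a)=-2.077e+00  a ← 57.608603 − (+2.842e-14/-2.077e+00) = 57.608603
converged: |Δa| < 1e-12 after 5 iterations
sag = a·(cosh(S/(2a)) − 1) = 57.608603·(cosh(1.373614) − 1) = 63.449831
T_max/T_min = cosh(S/(2a)) = 2.101395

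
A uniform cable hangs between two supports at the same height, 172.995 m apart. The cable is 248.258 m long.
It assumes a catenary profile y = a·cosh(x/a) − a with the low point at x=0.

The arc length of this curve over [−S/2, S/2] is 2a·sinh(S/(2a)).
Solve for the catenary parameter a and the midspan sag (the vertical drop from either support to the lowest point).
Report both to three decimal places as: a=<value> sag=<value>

seed: a₀ = √(S³/(24(L−S))) = √(172.995³/(24·75.263)) = 53.536989
iter 1: u=1.615659  f(a)=+1.046e+01  f'(a)=-3.617e+00  a ← 53.536989 − (+1.046e+01/-3.617e+00) = 56.427565
iter 2: u=1.532894  f(a)=+9.066e-01  f'(a)=-3.015e+00  a ← 56.427565 − (+9.066e-01/-3.015e+00) = 56.728249
iter 3: u=1.524769  f(a)=+8.244e-03  f'(a)=-2.960e+00  a ← 56.728249 − (+8.244e-03/-2.960e+00) = 56.731034
iter 4: u=1.524695  f(a)=+6.954e-07  f'(a)=-2.960e+00  a ← 56.731034 − (+6.954e-07/-2.960e+00) = 56.731034
iter 5: u=1.524695  f(a)=+2.842e-14  f'(a)=-2.960e+00  a ← 56.731034 − (+2.842e-14/-2.960e+00) = 56.731034
converged: |Δa| < 1e-12 after 5 iterations
sag = a·(cosh(S/(2a)) − 1) = 56.731034·(cosh(1.524695) − 1) = 79.747605
T_max/T_min = cosh(S/(2a)) = 2.405714

a=56.731 sag=79.748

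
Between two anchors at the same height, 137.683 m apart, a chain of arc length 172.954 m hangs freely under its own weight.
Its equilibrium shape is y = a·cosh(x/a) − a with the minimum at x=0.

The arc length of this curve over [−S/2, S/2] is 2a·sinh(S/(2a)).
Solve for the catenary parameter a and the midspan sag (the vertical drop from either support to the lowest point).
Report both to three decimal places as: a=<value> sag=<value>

seed: a₀ = √(S³/(24(L−S))) = √(137.683³/(24·35.271)) = 55.527225
iter 1: u=1.239779  f(a)=+2.812e+00  f'(a)=-1.477e+00  a ← 55.527225 − (+2.812e+00/-1.477e+00) = 57.431482
iter 2: u=1.198672  f(a)=+1.511e-01  f'(a)=-1.322e+00  a ← 57.431482 − (+1.511e-01/-1.322e+00) = 57.545815
iter 3: u=1.196290  f(a)=+4.914e-04  f'(a)=-1.313e+00  a ← 57.545815 − (+4.914e-04/-1.313e+00) = 57.546189
iter 4: u=1.196283  f(a)=+5.233e-09  f'(a)=-1.313e+00  a ← 57.546189 − (+5.233e-09/-1.313e+00) = 57.546189
iter 5: u=1.196283  f(a)=+2.842e-14  f'(a)=-1.313e+00  a ← 57.546189 − (+2.842e-14/-1.313e+00) = 57.546189
converged: |Δa| < 1e-12 after 5 iterations
sag = a·(cosh(S/(2a)) − 1) = 57.546189·(cosh(1.196283) − 1) = 46.327943
T_max/T_min = cosh(S/(2a)) = 1.805057

a=57.546 sag=46.328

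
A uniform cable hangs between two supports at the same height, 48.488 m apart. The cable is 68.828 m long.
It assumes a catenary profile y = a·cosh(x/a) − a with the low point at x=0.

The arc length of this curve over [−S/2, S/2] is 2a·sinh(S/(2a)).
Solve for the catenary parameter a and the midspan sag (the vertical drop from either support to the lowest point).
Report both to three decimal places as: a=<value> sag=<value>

a=16.163 sag=21.857

seed: a₀ = √(S³/(24(L−S))) = √(48.488³/(24·20.340)) = 15.281652
iter 1: u=1.586478  f(a)=+2.719e+00  f'(a)=-3.395e+00  a ← 15.281652 − (+2.719e+00/-3.395e+00) = 16.082380
iter 2: u=1.507488  f(a)=+2.283e-01  f'(a)=-2.847e+00  a ← 16.082380 − (+2.283e-01/-2.847e+00) = 16.162571
iter 3: u=1.500009  f(a)=+1.936e-03  f'(a)=-2.799e+00  a ← 16.162571 − (+1.936e-03/-2.799e+00) = 16.163263
iter 4: u=1.499945  f(a)=+1.418e-07  f'(a)=-2.798e+00  a ← 16.163263 − (+1.418e-07/-2.798e+00) = 16.163263
iter 5: u=1.499945  f(a)=+0.000e+00  f'(a)=-2.798e+00  a ← 16.163263 − (+0.000e+00/-2.798e+00) = 16.163263
converged: |Δa| < 1e-12 after 5 iterations
sag = a·(cosh(S/(2a)) − 1) = 16.163263·(cosh(1.499945) − 1) = 21.857448
T_max/T_min = cosh(S/(2a)) = 2.352292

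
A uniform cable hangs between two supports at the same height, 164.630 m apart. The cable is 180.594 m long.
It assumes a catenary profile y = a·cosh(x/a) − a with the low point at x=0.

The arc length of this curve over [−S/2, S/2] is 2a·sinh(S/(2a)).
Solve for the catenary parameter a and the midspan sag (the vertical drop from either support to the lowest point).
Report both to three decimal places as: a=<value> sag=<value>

seed: a₀ = √(S³/(24(L−S))) = √(164.630³/(24·15.964)) = 107.916285
iter 1: u=0.762767  f(a)=+4.709e-01  f'(a)=-3.134e-01  a ← 107.916285 − (+4.709e-01/-3.134e-01) = 109.418640
iter 2: u=0.752294  f(a)=+1.001e-02  f'(a)=-3.002e-01  a ← 109.418640 − (+1.001e-02/-3.002e-01) = 109.451994
iter 3: u=0.752065  f(a)=+4.747e-06  f'(a)=-2.999e-01  a ← 109.451994 − (+4.747e-06/-2.999e-01) = 109.452010
iter 4: u=0.752065  f(a)=+1.023e-12  f'(a)=-2.999e-01  a ← 109.452010 − (+1.023e-12/-2.999e-01) = 109.452010
converged: |Δa| < 1e-12 after 4 iterations
sag = a·(cosh(S/(2a)) − 1) = 109.452010·(cosh(0.752065) − 1) = 32.439818
T_max/T_min = cosh(S/(2a)) = 1.296384

a=109.452 sag=32.440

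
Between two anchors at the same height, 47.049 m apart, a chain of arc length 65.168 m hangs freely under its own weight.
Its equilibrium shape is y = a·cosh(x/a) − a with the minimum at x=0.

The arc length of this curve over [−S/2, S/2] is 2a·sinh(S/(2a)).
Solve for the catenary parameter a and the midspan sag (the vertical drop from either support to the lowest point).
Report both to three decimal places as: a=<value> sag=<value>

seed: a₀ = √(S³/(24(L−S))) = √(47.049³/(24·18.119)) = 15.475791
iter 1: u=1.520084  f(a)=+2.212e+00  f'(a)=-2.929e+00  a ← 15.475791 − (+2.212e+00/-2.929e+00) = 16.231024
iter 2: u=1.449354  f(a)=+1.723e-01  f'(a)=-2.489e+00  a ← 16.231024 − (+1.723e-01/-2.489e+00) = 16.300221
iter 3: u=1.443201  f(a)=+1.239e-03  f'(a)=-2.454e+00  a ← 16.300221 − (+1.239e-03/-2.454e+00) = 16.300726
iter 4: u=1.443157  f(a)=+6.515e-08  f'(a)=-2.453e+00  a ← 16.300726 − (+6.515e-08/-2.453e+00) = 16.300726
iter 5: u=1.443157  f(a)=+1.421e-14  f'(a)=-2.453e+00  a ← 16.300726 − (+1.421e-14/-2.453e+00) = 16.300726
converged: |Δa| < 1e-12 after 5 iterations
sag = a·(cosh(S/(2a)) − 1) = 16.300726·(cosh(1.443157) − 1) = 20.133197
T_max/T_min = cosh(S/(2a)) = 2.235110

a=16.301 sag=20.133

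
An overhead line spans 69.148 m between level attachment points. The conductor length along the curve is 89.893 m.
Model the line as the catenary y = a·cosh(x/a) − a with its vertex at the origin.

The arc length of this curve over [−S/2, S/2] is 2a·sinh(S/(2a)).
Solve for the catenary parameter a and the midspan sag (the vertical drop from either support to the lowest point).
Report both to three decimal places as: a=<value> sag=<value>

a=26.857 sag=25.502

seed: a₀ = √(S³/(24(L−S))) = √(69.148³/(24·20.745)) = 25.769565
iter 1: u=1.341660  f(a)=+1.949e+00  f'(a)=-1.919e+00  a ← 25.769565 − (+1.949e+00/-1.919e+00) = 26.785218
iter 2: u=1.290787  f(a)=+1.212e-01  f'(a)=-1.687e+00  a ← 26.785218 − (+1.212e-01/-1.687e+00) = 26.857024
iter 3: u=1.287335  f(a)=+5.368e-04  f'(a)=-1.672e+00  a ← 26.857024 − (+5.368e-04/-1.672e+00) = 26.857345
iter 4: u=1.287320  f(a)=+1.064e-08  f'(a)=-1.672e+00  a ← 26.857345 − (+1.064e-08/-1.672e+00) = 26.857345
iter 5: u=1.287320  f(a)=+0.000e+00  f'(a)=-1.672e+00  a ← 26.857345 − (+0.000e+00/-1.672e+00) = 26.857345
converged: |Δa| < 1e-12 after 5 iterations
sag = a·(cosh(S/(2a)) − 1) = 26.857345·(cosh(1.287320) − 1) = 25.502037
T_max/T_min = cosh(S/(2a)) = 1.949537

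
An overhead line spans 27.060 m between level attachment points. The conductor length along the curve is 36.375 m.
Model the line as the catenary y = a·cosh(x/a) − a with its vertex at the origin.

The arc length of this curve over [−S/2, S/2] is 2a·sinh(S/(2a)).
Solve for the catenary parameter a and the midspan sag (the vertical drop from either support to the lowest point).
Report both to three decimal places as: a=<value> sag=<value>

seed: a₀ = √(S³/(24(L−S))) = √(27.060³/(24·9.315)) = 9.414443
iter 1: u=1.437154  f(a)=+1.011e+00  f'(a)=-2.419e+00  a ← 9.414443 − (+1.011e+00/-2.419e+00) = 9.832255
iter 2: u=1.376083  f(a)=+7.117e-02  f'(a)=-2.089e+00  a ← 9.832255 − (+7.117e-02/-2.089e+00) = 9.866322
iter 3: u=1.371332  f(a)=+4.121e-04  f'(a)=-2.065e+00  a ← 9.866322 − (+4.121e-04/-2.065e+00) = 9.866522
iter 4: u=1.371304  f(a)=+1.399e-08  f'(a)=-2.065e+00  a ← 9.866522 − (+1.399e-08/-2.065e+00) = 9.866522
iter 5: u=1.371304  f(a)=+7.105e-15  f'(a)=-2.065e+00  a ← 9.866522 − (+7.105e-15/-2.065e+00) = 9.866522
converged: |Δa| < 1e-12 after 5 iterations
sag = a·(cosh(S/(2a)) − 1) = 9.866522·(cosh(1.371304) − 1) = 10.824863
T_max/T_min = cosh(S/(2a)) = 2.097131

a=9.867 sag=10.825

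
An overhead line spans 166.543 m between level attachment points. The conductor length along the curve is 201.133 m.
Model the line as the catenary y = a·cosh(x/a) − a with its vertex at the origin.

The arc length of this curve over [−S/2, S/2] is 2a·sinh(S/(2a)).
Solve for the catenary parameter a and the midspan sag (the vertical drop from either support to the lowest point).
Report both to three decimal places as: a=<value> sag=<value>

seed: a₀ = √(S³/(24(L−S))) = √(166.543³/(24·34.590)) = 74.594821
iter 1: u=1.116317  f(a)=+2.220e+00  f'(a)=-1.048e+00  a ← 74.594821 − (+2.220e+00/-1.048e+00) = 76.712941
iter 2: u=1.085495  f(a)=+9.808e-02  f'(a)=-9.575e-01  a ← 76.712941 − (+9.808e-02/-9.575e-01) = 76.815377
iter 3: u=1.084047  f(a)=+2.110e-04  f'(a)=-9.534e-01  a ← 76.815377 − (+2.110e-04/-9.534e-01) = 76.815598
iter 4: u=1.084044  f(a)=+9.809e-10  f'(a)=-9.534e-01  a ← 76.815598 − (+9.809e-10/-9.534e-01) = 76.815598
iter 5: u=1.084044  f(a)=+2.842e-14  f'(a)=-9.534e-01  a ← 76.815598 − (+2.842e-14/-9.534e-01) = 76.815598
converged: |Δa| < 1e-12 after 5 iterations
sag = a·(cosh(S/(2a)) − 1) = 76.815598·(cosh(1.084044) − 1) = 49.731852
T_max/T_min = cosh(S/(2a)) = 1.647419

a=76.816 sag=49.732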